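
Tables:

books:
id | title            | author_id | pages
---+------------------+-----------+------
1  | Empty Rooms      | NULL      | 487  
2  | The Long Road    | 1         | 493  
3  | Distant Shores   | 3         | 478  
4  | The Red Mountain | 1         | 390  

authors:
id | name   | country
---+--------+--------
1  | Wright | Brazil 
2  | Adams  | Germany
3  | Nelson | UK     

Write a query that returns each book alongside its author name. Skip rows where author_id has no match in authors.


INNER JOIN keeps only books rows whose author_id matches an id in authors. Walk through each book:
  - book 1 (Empty Rooms): author_id=NULL, no match -> dropped
  - book 2 (The Long Road): author_id=1 -> matches Wright
  - book 3 (Distant Shores): author_id=3 -> matches Nelson
  - book 4 (The Red Mountain): author_id=1 -> matches Wright
So 1 of 4 rows is dropped.

SQL:
SELECT a.title, b.name AS author
FROM books a
INNER JOIN authors b ON a.author_id = b.id

Result:
title            | author
-----------------+-------
The Long Road    | Wright
Distant Shores   | Nelson
The Red Mountain | Wright


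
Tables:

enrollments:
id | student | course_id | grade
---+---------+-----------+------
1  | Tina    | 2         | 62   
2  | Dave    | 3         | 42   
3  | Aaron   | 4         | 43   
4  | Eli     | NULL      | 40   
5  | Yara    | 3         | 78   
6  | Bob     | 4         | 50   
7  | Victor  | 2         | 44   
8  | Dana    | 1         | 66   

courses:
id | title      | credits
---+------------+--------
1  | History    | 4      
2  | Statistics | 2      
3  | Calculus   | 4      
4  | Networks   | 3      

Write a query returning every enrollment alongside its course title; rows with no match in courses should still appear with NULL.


LEFT JOIN keeps every row from enrollments (the left table); where course_id has no match in courses, the course columns become NULL. Walk through each enrollment:
  - enrollment 1 (Tina): course_id=2 -> matches Statistics
  - enrollment 2 (Dave): course_id=3 -> matches Calculus
  - enrollment 3 (Aaron): course_id=4 -> matches Networks
  - enrollment 4 (Eli): course_id=NULL, no match -> kept with NULL
  - enrollment 5 (Yara): course_id=3 -> matches Calculus
  - enrollment 6 (Bob): course_id=4 -> matches Networks
  - enrollment 7 (Victor): course_id=2 -> matches Statistics
  - enrollment 8 (Dana): course_id=1 -> matches History
All 8 rows appear; 1 has NULL course.

SQL:
SELECT a.student, b.title AS course
FROM enrollments a
LEFT JOIN courses b ON a.course_id = b.id

Result:
student | course    
--------+-----------
Tina    | Statistics
Dave    | Calculus  
Aaron   | Networks  
Eli     | NULL      
Yara    | Calculus  
Bob     | Networks  
Victor  | Statistics
Dana    | History   


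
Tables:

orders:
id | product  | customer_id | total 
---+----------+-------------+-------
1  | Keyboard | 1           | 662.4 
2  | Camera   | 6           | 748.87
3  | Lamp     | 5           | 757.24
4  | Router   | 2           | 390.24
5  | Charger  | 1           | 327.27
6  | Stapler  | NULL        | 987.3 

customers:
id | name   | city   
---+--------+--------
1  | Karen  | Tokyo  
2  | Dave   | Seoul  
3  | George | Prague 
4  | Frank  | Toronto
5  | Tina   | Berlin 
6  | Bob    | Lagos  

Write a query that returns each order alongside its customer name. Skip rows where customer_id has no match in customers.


INNER JOIN keeps only orders rows whose customer_id matches an id in customers. Walk through each order:
  - order 1 (Keyboard): customer_id=1 -> matches Karen
  - order 2 (Camera): customer_id=6 -> matches Bob
  - order 3 (Lamp): customer_id=5 -> matches Tina
  - order 4 (Router): customer_id=2 -> matches Dave
  - order 5 (Charger): customer_id=1 -> matches Karen
  - order 6 (Stapler): customer_id=NULL, no match -> dropped
So 1 of 6 rows is dropped.

SQL:
SELECT a.product, b.name AS customer
FROM orders a
INNER JOIN customers b ON a.customer_id = b.id

Result:
product  | customer
---------+---------
Keyboard | Karen   
Camera   | Bob     
Lamp     | Tina    
Router   | Dave    
Charger  | Karen   


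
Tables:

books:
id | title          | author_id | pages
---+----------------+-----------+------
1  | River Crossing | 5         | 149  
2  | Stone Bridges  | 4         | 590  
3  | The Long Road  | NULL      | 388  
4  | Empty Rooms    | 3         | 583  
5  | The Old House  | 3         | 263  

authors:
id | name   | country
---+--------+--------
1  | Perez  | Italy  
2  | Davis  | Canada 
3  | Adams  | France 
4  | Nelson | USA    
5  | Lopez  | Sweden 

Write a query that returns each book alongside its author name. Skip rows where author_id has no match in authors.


INNER JOIN keeps only books rows whose author_id matches an id in authors. Walk through each book:
  - book 1 (River Crossing): author_id=5 -> matches Lopez
  - book 2 (Stone Bridges): author_id=4 -> matches Nelson
  - book 3 (The Long Road): author_id=NULL, no match -> dropped
  - book 4 (Empty Rooms): author_id=3 -> matches Adams
  - book 5 (The Old House): author_id=3 -> matches Adams
So 1 of 5 rows is dropped.

SQL:
SELECT a.title, b.name AS author
FROM books a
INNER JOIN authors b ON a.author_id = b.id

Result:
title          | author
---------------+-------
River Crossing | Lopez 
Stone Bridges  | Nelson
Empty Rooms    | Adams 
The Old House  | Adams 


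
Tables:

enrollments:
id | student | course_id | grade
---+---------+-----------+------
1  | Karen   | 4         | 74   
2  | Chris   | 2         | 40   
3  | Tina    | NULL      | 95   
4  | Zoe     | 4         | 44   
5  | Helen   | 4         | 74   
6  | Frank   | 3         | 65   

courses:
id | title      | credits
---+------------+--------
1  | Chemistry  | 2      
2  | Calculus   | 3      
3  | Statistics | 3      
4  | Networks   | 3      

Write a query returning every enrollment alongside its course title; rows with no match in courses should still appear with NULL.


LEFT JOIN keeps every row from enrollments (the left table); where course_id has no match in courses, the course columns become NULL. Walk through each enrollment:
  - enrollment 1 (Karen): course_id=4 -> matches Networks
  - enrollment 2 (Chris): course_id=2 -> matches Calculus
  - enrollment 3 (Tina): course_id=NULL, no match -> kept with NULL
  - enrollment 4 (Zoe): course_id=4 -> matches Networks
  - enrollment 5 (Helen): course_id=4 -> matches Networks
  - enrollment 6 (Frank): course_id=3 -> matches Statistics
All 6 rows appear; 1 has NULL course.

SQL:
SELECT a.student, b.title AS course
FROM enrollments a
LEFT JOIN courses b ON a.course_id = b.id

Result:
student | course    
--------+-----------
Karen   | Networks  
Chris   | Calculus  
Tina    | NULL      
Zoe     | Networks  
Helen   | Networks  
Frank   | Statistics


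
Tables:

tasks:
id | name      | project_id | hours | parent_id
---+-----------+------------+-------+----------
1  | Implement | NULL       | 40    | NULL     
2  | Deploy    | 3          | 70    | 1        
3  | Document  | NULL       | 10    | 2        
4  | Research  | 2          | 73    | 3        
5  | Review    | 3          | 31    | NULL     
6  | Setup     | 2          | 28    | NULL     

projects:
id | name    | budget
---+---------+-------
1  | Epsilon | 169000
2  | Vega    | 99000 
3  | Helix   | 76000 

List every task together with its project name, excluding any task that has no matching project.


INNER JOIN keeps only tasks rows whose project_id matches an id in projects. Walk through each task:
  - task 1 (Implement): project_id=NULL, no match -> dropped
  - task 2 (Deploy): project_id=3 -> matches Helix
  - task 3 (Document): project_id=NULL, no match -> dropped
  - task 4 (Research): project_id=2 -> matches Vega
  - task 5 (Review): project_id=3 -> matches Helix
  - task 6 (Setup): project_id=2 -> matches Vega
So 2 of 6 rows are dropped.

SQL:
SELECT a.name, b.name AS project
FROM tasks a
INNER JOIN projects b ON a.project_id = b.id

Result:
name     | project
---------+--------
Deploy   | Helix  
Research | Vega   
Review   | Helix  
Setup    | Vega   


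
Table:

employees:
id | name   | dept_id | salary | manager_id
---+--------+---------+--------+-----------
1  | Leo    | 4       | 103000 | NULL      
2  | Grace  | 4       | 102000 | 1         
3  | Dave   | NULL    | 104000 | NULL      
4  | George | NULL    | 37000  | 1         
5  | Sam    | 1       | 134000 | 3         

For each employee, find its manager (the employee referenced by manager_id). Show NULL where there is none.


This is a self-join: employees is joined to a second copy of itself, matching each row's manager_id to another row's id. Use LEFT JOIN so rows with manager_id=NULL are kept.
  - employee 1 (Leo): manager_id=NULL -> NULL
  - employee 2 (Grace): manager_id=1 -> Leo
  - employee 3 (Dave): manager_id=NULL -> NULL
  - employee 4 (George): manager_id=1 -> Leo
  - employee 5 (Sam): manager_id=3 -> Dave

SQL:
SELECT a.name AS item, b.name AS manager
FROM employees a
LEFT JOIN employees b ON a.manager_id = b.id

Result:
item   | manager
-------+--------
Leo    | NULL   
Grace  | Leo    
Dave   | NULL   
George | Leo    
Sam    | Dave   


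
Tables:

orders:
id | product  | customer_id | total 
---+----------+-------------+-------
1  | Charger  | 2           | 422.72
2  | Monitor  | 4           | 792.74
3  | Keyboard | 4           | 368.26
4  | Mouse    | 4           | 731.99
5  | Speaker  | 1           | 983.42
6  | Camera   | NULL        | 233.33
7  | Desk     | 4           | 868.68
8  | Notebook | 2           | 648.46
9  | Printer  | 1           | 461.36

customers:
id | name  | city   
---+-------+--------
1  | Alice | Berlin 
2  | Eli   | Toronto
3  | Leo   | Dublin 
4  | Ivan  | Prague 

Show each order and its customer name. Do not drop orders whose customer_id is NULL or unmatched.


LEFT JOIN keeps every row from orders (the left table); where customer_id has no match in customers, the customer columns become NULL. Walk through each order:
  - order 1 (Charger): customer_id=2 -> matches Eli
  - order 2 (Monitor): customer_id=4 -> matches Ivan
  - order 3 (Keyboard): customer_id=4 -> matches Ivan
  - order 4 (Mouse): customer_id=4 -> matches Ivan
  - order 5 (Speaker): customer_id=1 -> matches Alice
  - order 6 (Camera): customer_id=NULL, no match -> kept with NULL
  - order 7 (Desk): customer_id=4 -> matches Ivan
  - order 8 (Notebook): customer_id=2 -> matches Eli
  - order 9 (Printer): customer_id=1 -> matches Alice
All 9 rows appear; 1 has NULL customer.

SQL:
SELECT a.product, b.name AS customer
FROM orders a
LEFT JOIN customers b ON a.customer_id = b.id

Result:
product  | customer
---------+---------
Charger  | Eli     
Monitor  | Ivan    
Keyboard | Ivan    
Mouse    | Ivan    
Speaker  | Alice   
Camera   | NULL    
Desk     | Ivan    
Notebook | Eli     
Printer  | Alice   


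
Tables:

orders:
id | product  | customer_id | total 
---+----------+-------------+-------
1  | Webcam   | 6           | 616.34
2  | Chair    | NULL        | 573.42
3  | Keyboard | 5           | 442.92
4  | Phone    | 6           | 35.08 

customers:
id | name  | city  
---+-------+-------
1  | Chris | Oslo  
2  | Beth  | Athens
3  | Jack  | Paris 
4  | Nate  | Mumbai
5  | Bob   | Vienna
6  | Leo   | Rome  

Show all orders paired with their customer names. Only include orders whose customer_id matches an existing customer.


INNER JOIN keeps only orders rows whose customer_id matches an id in customers. Walk through each order:
  - order 1 (Webcam): customer_id=6 -> matches Leo
  - order 2 (Chair): customer_id=NULL, no match -> dropped
  - order 3 (Keyboard): customer_id=5 -> matches Bob
  - order 4 (Phone): customer_id=6 -> matches Leo
So 1 of 4 rows is dropped.

SQL:
SELECT a.product, b.name AS customer
FROM orders a
INNER JOIN customers b ON a.customer_id = b.id

Result:
product  | customer
---------+---------
Webcam   | Leo     
Keyboard | Bob     
Phone    | Leo     


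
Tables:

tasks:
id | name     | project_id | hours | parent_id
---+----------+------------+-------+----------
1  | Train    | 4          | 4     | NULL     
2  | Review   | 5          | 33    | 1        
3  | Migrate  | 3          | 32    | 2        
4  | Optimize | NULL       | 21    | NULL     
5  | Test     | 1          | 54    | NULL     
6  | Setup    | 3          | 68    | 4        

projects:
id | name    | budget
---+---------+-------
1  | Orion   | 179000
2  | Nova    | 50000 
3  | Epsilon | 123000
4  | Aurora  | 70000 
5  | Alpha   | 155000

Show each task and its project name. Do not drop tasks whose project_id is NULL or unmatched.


LEFT JOIN keeps every row from tasks (the left table); where project_id has no match in projects, the project columns become NULL. Walk through each task:
  - task 1 (Train): project_id=4 -> matches Aurora
  - task 2 (Review): project_id=5 -> matches Alpha
  - task 3 (Migrate): project_id=3 -> matches Epsilon
  - task 4 (Optimize): project_id=NULL, no match -> kept with NULL
  - task 5 (Test): project_id=1 -> matches Orion
  - task 6 (Setup): project_id=3 -> matches Epsilon
All 6 rows appear; 1 has NULL project.

SQL:
SELECT a.name, b.name AS project
FROM tasks a
LEFT JOIN projects b ON a.project_id = b.id

Result:
name     | project
---------+--------
Train    | Aurora 
Review   | Alpha  
Migrate  | Epsilon
Optimize | NULL   
Test     | Orion  
Setup    | Epsilon


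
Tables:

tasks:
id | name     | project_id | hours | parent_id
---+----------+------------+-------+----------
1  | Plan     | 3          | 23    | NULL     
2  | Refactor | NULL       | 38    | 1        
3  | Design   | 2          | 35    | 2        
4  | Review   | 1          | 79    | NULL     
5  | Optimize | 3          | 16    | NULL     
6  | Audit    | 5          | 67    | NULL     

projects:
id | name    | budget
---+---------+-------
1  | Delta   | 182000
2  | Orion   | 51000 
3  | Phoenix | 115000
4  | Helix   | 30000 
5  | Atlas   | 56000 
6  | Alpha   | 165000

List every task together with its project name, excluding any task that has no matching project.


INNER JOIN keeps only tasks rows whose project_id matches an id in projects. Walk through each task:
  - task 1 (Plan): project_id=3 -> matches Phoenix
  - task 2 (Refactor): project_id=NULL, no match -> dropped
  - task 3 (Design): project_id=2 -> matches Orion
  - task 4 (Review): project_id=1 -> matches Delta
  - task 5 (Optimize): project_id=3 -> matches Phoenix
  - task 6 (Audit): project_id=5 -> matches Atlas
So 1 of 6 rows is dropped.

SQL:
SELECT a.name, b.name AS project
FROM tasks a
INNER JOIN projects b ON a.project_id = b.id

Result:
name     | project
---------+--------
Plan     | Phoenix
Design   | Orion  
Review   | Delta  
Optimize | Phoenix
Audit    | Atlas  


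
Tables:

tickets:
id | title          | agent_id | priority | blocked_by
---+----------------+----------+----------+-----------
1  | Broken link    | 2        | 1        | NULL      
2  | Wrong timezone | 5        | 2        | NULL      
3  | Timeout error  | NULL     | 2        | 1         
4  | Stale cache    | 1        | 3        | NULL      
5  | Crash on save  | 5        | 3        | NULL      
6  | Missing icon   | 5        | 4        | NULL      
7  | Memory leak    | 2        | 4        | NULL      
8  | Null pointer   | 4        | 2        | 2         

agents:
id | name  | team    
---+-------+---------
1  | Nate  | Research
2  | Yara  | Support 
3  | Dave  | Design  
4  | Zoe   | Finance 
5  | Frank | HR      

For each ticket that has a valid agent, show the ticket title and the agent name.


INNER JOIN keeps only tickets rows whose agent_id matches an id in agents. Walk through each ticket:
  - ticket 1 (Broken link): agent_id=2 -> matches Yara
  - ticket 2 (Wrong timezone): agent_id=5 -> matches Frank
  - ticket 3 (Timeout error): agent_id=NULL, no match -> dropped
  - ticket 4 (Stale cache): agent_id=1 -> matches Nate
  - ticket 5 (Crash on save): agent_id=5 -> matches Frank
  - ticket 6 (Missing icon): agent_id=5 -> matches Frank
  - ticket 7 (Memory leak): agent_id=2 -> matches Yara
  - ticket 8 (Null pointer): agent_id=4 -> matches Zoe
So 1 of 8 rows is dropped.

SQL:
SELECT a.title, b.name AS agent
FROM tickets a
INNER JOIN agents b ON a.agent_id = b.id

Result:
title          | agent
---------------+------
Broken link    | Yara 
Wrong timezone | Frank
Stale cache    | Nate 
Crash on save  | Frank
Missing icon   | Frank
Memory leak    | Yara 
Null pointer   | Zoe  


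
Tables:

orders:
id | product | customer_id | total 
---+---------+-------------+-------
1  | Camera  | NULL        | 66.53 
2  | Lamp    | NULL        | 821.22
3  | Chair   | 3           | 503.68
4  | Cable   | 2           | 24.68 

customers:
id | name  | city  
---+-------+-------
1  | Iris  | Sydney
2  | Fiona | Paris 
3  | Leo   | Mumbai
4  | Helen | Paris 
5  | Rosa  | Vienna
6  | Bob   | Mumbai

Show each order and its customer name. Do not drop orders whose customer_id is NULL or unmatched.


LEFT JOIN keeps every row from orders (the left table); where customer_id has no match in customers, the customer columns become NULL. Walk through each order:
  - order 1 (Camera): customer_id=NULL, no match -> kept with NULL
  - order 2 (Lamp): customer_id=NULL, no match -> kept with NULL
  - order 3 (Chair): customer_id=3 -> matches Leo
  - order 4 (Cable): customer_id=2 -> matches Fiona
All 4 rows appear; 2 have NULL customer.

SQL:
SELECT a.product, b.name AS customer
FROM orders a
LEFT JOIN customers b ON a.customer_id = b.id

Result:
product | customer
--------+---------
Camera  | NULL    
Lamp    | NULL    
Chair   | Leo     
Cable   | Fiona   


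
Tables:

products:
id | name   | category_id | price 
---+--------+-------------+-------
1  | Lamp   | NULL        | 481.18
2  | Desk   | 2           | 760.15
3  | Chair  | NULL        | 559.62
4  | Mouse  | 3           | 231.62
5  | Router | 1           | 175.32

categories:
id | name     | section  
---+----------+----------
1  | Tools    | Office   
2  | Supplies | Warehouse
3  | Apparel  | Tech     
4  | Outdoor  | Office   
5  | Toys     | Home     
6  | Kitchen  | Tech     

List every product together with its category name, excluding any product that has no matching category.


INNER JOIN keeps only products rows whose category_id matches an id in categories. Walk through each product:
  - product 1 (Lamp): category_id=NULL, no match -> dropped
  - product 2 (Desk): category_id=2 -> matches Supplies
  - product 3 (Chair): category_id=NULL, no match -> dropped
  - product 4 (Mouse): category_id=3 -> matches Apparel
  - product 5 (Router): category_id=1 -> matches Tools
So 2 of 5 rows are dropped.

SQL:
SELECT a.name, b.name AS category
FROM products a
INNER JOIN categories b ON a.category_id = b.id

Result:
name   | category
-------+---------
Desk   | Supplies
Mouse  | Apparel 
Router | Tools   


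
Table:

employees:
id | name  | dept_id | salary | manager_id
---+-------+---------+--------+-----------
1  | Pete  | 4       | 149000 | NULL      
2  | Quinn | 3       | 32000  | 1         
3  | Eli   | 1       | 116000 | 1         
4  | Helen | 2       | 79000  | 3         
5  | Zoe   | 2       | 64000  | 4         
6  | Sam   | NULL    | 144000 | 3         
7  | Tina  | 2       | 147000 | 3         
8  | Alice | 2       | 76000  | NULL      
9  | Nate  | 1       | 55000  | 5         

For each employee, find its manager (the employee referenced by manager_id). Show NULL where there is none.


This is a self-join: employees is joined to a second copy of itself, matching each row's manager_id to another row's id. Use LEFT JOIN so rows with manager_id=NULL are kept.
  - employee 1 (Pete): manager_id=NULL -> NULL
  - employee 2 (Quinn): manager_id=1 -> Pete
  - employee 3 (Eli): manager_id=1 -> Pete
  - employee 4 (Helen): manager_id=3 -> Eli
  - employee 5 (Zoe): manager_id=4 -> Helen
  - employee 6 (Sam): manager_id=3 -> Eli
  - employee 7 (Tina): manager_id=3 -> Eli
  - employee 8 (Alice): manager_id=NULL -> NULL
  - employee 9 (Nate): manager_id=5 -> Zoe

SQL:
SELECT a.name AS item, b.name AS manager
FROM employees a
LEFT JOIN employees b ON a.manager_id = b.id

Result:
item  | manager
------+--------
Pete  | NULL   
Quinn | Pete   
Eli   | Pete   
Helen | Eli    
Zoe   | Helen  
Sam   | Eli    
Tina  | Eli    
Alice | NULL   
Nate  | Zoe    


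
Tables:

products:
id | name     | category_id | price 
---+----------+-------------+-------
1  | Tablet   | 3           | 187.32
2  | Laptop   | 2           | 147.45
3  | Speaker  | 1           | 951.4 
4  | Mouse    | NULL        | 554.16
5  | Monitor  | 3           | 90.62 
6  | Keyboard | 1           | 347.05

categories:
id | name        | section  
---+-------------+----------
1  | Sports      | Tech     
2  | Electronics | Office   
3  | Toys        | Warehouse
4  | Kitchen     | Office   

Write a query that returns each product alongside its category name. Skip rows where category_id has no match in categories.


INNER JOIN keeps only products rows whose category_id matches an id in categories. Walk through each product:
  - product 1 (Tablet): category_id=3 -> matches Toys
  - product 2 (Laptop): category_id=2 -> matches Electronics
  - product 3 (Speaker): category_id=1 -> matches Sports
  - product 4 (Mouse): category_id=NULL, no match -> dropped
  - product 5 (Monitor): category_id=3 -> matches Toys
  - product 6 (Keyboard): category_id=1 -> matches Sports
So 1 of 6 rows is dropped.

SQL:
SELECT a.name, b.name AS category
FROM products a
INNER JOIN categories b ON a.category_id = b.id

Result:
name     | category   
---------+------------
Tablet   | Toys       
Laptop   | Electronics
Speaker  | Sports     
Monitor  | Toys       
Keyboard | Sports     


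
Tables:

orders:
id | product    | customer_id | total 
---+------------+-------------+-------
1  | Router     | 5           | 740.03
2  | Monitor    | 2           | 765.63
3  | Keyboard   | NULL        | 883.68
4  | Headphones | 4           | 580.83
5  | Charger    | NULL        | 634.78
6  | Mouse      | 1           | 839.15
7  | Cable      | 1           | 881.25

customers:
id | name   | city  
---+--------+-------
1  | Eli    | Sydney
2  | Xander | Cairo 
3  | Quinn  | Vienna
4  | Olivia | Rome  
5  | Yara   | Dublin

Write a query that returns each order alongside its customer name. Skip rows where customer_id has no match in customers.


INNER JOIN keeps only orders rows whose customer_id matches an id in customers. Walk through each order:
  - order 1 (Router): customer_id=5 -> matches Yara
  - order 2 (Monitor): customer_id=2 -> matches Xander
  - order 3 (Keyboard): customer_id=NULL, no match -> dropped
  - order 4 (Headphones): customer_id=4 -> matches Olivia
  - order 5 (Charger): customer_id=NULL, no match -> dropped
  - order 6 (Mouse): customer_id=1 -> matches Eli
  - order 7 (Cable): customer_id=1 -> matches Eli
So 2 of 7 rows are dropped.

SQL:
SELECT a.product, b.name AS customer
FROM orders a
INNER JOIN customers b ON a.customer_id = b.id

Result:
product    | customer
-----------+---------
Router     | Yara    
Monitor    | Xander  
Headphones | Olivia  
Mouse      | Eli     
Cable      | Eli     


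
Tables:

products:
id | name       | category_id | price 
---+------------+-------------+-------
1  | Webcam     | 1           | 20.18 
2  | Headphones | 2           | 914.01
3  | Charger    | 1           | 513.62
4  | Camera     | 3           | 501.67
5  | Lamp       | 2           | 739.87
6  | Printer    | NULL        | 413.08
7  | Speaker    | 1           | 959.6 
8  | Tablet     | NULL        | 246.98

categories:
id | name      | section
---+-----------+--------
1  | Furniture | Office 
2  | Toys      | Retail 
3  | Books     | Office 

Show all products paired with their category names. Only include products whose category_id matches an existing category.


INNER JOIN keeps only products rows whose category_id matches an id in categories. Walk through each product:
  - product 1 (Webcam): category_id=1 -> matches Furniture
  - product 2 (Headphones): category_id=2 -> matches Toys
  - product 3 (Charger): category_id=1 -> matches Furniture
  - product 4 (Camera): category_id=3 -> matches Books
  - product 5 (Lamp): category_id=2 -> matches Toys
  - product 6 (Printer): category_id=NULL, no match -> dropped
  - product 7 (Speaker): category_id=1 -> matches Furniture
  - product 8 (Tablet): category_id=NULL, no match -> dropped
So 2 of 8 rows are dropped.

SQL:
SELECT a.name, b.name AS category
FROM products a
INNER JOIN categories b ON a.category_id = b.id

Result:
name       | category 
-----------+----------
Webcam     | Furniture
Headphones | Toys     
Charger    | Furniture
Camera     | Books    
Lamp       | Toys     
Speaker    | Furniture


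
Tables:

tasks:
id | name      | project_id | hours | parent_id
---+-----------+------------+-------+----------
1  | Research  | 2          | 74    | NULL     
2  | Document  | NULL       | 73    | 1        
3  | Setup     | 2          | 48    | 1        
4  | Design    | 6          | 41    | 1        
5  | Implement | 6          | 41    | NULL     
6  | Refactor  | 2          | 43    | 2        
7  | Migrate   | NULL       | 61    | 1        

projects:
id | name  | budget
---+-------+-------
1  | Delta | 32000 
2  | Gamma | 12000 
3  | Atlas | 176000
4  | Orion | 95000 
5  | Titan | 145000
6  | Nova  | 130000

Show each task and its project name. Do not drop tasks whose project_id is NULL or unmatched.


LEFT JOIN keeps every row from tasks (the left table); where project_id has no match in projects, the project columns become NULL. Walk through each task:
  - task 1 (Research): project_id=2 -> matches Gamma
  - task 2 (Document): project_id=NULL, no match -> kept with NULL
  - task 3 (Setup): project_id=2 -> matches Gamma
  - task 4 (Design): project_id=6 -> matches Nova
  - task 5 (Implement): project_id=6 -> matches Nova
  - task 6 (Refactor): project_id=2 -> matches Gamma
  - task 7 (Migrate): project_id=NULL, no match -> kept with NULL
All 7 rows appear; 2 have NULL project.

SQL:
SELECT a.name, b.name AS project
FROM tasks a
LEFT JOIN projects b ON a.project_id = b.id

Result:
name      | project
----------+--------
Research  | Gamma  
Document  | NULL   
Setup     | Gamma  
Design    | Nova   
Implement | Nova   
Refactor  | Gamma  
Migrate   | NULL   


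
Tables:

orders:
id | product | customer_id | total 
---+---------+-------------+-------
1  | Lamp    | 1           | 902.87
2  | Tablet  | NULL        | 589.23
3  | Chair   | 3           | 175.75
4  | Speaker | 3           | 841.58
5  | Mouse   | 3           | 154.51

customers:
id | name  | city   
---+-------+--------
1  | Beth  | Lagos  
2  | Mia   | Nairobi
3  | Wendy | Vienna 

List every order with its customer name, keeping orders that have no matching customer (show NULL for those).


LEFT JOIN keeps every row from orders (the left table); where customer_id has no match in customers, the customer columns become NULL. Walk through each order:
  - order 1 (Lamp): customer_id=1 -> matches Beth
  - order 2 (Tablet): customer_id=NULL, no match -> kept with NULL
  - order 3 (Chair): customer_id=3 -> matches Wendy
  - order 4 (Speaker): customer_id=3 -> matches Wendy
  - order 5 (Mouse): customer_id=3 -> matches Wendy
All 5 rows appear; 1 has NULL customer.

SQL:
SELECT a.product, b.name AS customer
FROM orders a
LEFT JOIN customers b ON a.customer_id = b.id

Result:
product | customer
--------+---------
Lamp    | Beth    
Tablet  | NULL    
Chair   | Wendy   
Speaker | Wendy   
Mouse   | Wendy   


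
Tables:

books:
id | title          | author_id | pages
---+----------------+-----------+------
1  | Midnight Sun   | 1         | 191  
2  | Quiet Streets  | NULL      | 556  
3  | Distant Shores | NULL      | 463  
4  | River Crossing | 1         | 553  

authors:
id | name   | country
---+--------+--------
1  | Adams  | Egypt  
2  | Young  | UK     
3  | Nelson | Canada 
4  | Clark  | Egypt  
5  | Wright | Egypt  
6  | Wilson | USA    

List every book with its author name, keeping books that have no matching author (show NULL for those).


LEFT JOIN keeps every row from books (the left table); where author_id has no match in authors, the author columns become NULL. Walk through each book:
  - book 1 (Midnight Sun): author_id=1 -> matches Adams
  - book 2 (Quiet Streets): author_id=NULL, no match -> kept with NULL
  - book 3 (Distant Shores): author_id=NULL, no match -> kept with NULL
  - book 4 (River Crossing): author_id=1 -> matches Adams
All 4 rows appear; 2 have NULL author.

SQL:
SELECT a.title, b.name AS author
FROM books a
LEFT JOIN authors b ON a.author_id = b.id

Result:
title          | author
---------------+-------
Midnight Sun   | Adams 
Quiet Streets  | NULL  
Distant Shores | NULL  
River Crossing | Adams 


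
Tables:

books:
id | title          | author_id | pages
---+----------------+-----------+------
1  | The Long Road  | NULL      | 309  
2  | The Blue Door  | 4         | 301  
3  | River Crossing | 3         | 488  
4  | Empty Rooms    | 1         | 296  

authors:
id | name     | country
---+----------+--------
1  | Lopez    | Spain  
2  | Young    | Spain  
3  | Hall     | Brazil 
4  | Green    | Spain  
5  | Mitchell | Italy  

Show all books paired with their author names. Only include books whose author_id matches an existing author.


INNER JOIN keeps only books rows whose author_id matches an id in authors. Walk through each book:
  - book 1 (The Long Road): author_id=NULL, no match -> dropped
  - book 2 (The Blue Door): author_id=4 -> matches Green
  - book 3 (River Crossing): author_id=3 -> matches Hall
  - book 4 (Empty Rooms): author_id=1 -> matches Lopez
So 1 of 4 rows is dropped.

SQL:
SELECT a.title, b.name AS author
FROM books a
INNER JOIN authors b ON a.author_id = b.id

Result:
title          | author
---------------+-------
The Blue Door  | Green 
River Crossing | Hall  
Empty Rooms    | Lopez 


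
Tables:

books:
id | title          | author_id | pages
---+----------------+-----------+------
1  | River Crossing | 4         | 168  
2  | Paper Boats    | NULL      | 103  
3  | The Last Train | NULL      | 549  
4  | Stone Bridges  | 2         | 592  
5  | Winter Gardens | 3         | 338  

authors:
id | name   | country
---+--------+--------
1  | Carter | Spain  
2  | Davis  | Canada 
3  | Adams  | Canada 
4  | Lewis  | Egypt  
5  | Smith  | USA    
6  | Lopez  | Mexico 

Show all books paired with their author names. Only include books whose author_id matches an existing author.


INNER JOIN keeps only books rows whose author_id matches an id in authors. Walk through each book:
  - book 1 (River Crossing): author_id=4 -> matches Lewis
  - book 2 (Paper Boats): author_id=NULL, no match -> dropped
  - book 3 (The Last Train): author_id=NULL, no match -> dropped
  - book 4 (Stone Bridges): author_id=2 -> matches Davis
  - book 5 (Winter Gardens): author_id=3 -> matches Adams
So 2 of 5 rows are dropped.

SQL:
SELECT a.title, b.name AS author
FROM books a
INNER JOIN authors b ON a.author_id = b.id

Result:
title          | author
---------------+-------
River Crossing | Lewis 
Stone Bridges  | Davis 
Winter Gardens | Adams 


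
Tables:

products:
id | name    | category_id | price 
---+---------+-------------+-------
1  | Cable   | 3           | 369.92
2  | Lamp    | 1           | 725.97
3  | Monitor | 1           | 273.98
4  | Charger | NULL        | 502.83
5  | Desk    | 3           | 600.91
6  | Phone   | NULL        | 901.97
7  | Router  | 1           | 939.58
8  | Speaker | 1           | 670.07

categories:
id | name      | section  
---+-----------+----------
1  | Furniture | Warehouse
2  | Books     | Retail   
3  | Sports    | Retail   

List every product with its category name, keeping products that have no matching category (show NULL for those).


LEFT JOIN keeps every row from products (the left table); where category_id has no match in categories, the category columns become NULL. Walk through each product:
  - product 1 (Cable): category_id=3 -> matches Sports
  - product 2 (Lamp): category_id=1 -> matches Furniture
  - product 3 (Monitor): category_id=1 -> matches Furniture
  - product 4 (Charger): category_id=NULL, no match -> kept with NULL
  - product 5 (Desk): category_id=3 -> matches Sports
  - product 6 (Phone): category_id=NULL, no match -> kept with NULL
  - product 7 (Router): category_id=1 -> matches Furniture
  - product 8 (Speaker): category_id=1 -> matches Furniture
All 8 rows appear; 2 have NULL category.

SQL:
SELECT a.name, b.name AS category
FROM products a
LEFT JOIN categories b ON a.category_id = b.id

Result:
name    | category 
--------+----------
Cable   | Sports   
Lamp    | Furniture
Monitor | Furniture
Charger | NULL     
Desk    | Sports   
Phone   | NULL     
Router  | Furniture
Speaker | Furniture


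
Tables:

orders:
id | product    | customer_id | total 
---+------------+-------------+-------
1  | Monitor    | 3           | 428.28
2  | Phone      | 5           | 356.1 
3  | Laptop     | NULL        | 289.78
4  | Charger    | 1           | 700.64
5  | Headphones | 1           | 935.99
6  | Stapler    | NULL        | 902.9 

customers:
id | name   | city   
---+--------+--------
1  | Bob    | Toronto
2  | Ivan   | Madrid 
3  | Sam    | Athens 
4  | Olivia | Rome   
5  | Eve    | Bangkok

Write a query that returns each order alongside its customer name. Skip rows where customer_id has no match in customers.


INNER JOIN keeps only orders rows whose customer_id matches an id in customers. Walk through each order:
  - order 1 (Monitor): customer_id=3 -> matches Sam
  - order 2 (Phone): customer_id=5 -> matches Eve
  - order 3 (Laptop): customer_id=NULL, no match -> dropped
  - order 4 (Charger): customer_id=1 -> matches Bob
  - order 5 (Headphones): customer_id=1 -> matches Bob
  - order 6 (Stapler): customer_id=NULL, no match -> dropped
So 2 of 6 rows are dropped.

SQL:
SELECT a.product, b.name AS customer
FROM orders a
INNER JOIN customers b ON a.customer_id = b.id

Result:
product    | customer
-----------+---------
Monitor    | Sam     
Phone      | Eve     
Charger    | Bob     
Headphones | Bob     


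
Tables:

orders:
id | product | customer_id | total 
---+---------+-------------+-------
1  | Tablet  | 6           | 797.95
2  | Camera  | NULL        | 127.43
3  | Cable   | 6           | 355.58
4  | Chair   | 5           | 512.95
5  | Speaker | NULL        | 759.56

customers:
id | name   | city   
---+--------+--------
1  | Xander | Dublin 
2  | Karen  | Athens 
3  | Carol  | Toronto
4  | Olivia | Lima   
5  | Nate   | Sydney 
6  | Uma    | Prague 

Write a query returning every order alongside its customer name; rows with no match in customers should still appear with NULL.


LEFT JOIN keeps every row from orders (the left table); where customer_id has no match in customers, the customer columns become NULL. Walk through each order:
  - order 1 (Tablet): customer_id=6 -> matches Uma
  - order 2 (Camera): customer_id=NULL, no match -> kept with NULL
  - order 3 (Cable): customer_id=6 -> matches Uma
  - order 4 (Chair): customer_id=5 -> matches Nate
  - order 5 (Speaker): customer_id=NULL, no match -> kept with NULL
All 5 rows appear; 2 have NULL customer.

SQL:
SELECT a.product, b.name AS customer
FROM orders a
LEFT JOIN customers b ON a.customer_id = b.id

Result:
product | customer
--------+---------
Tablet  | Uma     
Camera  | NULL    
Cable   | Uma     
Chair   | Nate    
Speaker | NULL    


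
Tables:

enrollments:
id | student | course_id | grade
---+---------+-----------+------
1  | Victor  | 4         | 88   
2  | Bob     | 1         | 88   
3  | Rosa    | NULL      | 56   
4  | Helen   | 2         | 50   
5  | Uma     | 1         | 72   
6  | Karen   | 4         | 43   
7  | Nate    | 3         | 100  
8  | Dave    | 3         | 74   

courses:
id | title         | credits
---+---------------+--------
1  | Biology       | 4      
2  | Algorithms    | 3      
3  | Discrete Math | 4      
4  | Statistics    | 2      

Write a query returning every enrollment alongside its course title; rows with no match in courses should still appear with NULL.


LEFT JOIN keeps every row from enrollments (the left table); where course_id has no match in courses, the course columns become NULL. Walk through each enrollment:
  - enrollment 1 (Victor): course_id=4 -> matches Statistics
  - enrollment 2 (Bob): course_id=1 -> matches Biology
  - enrollment 3 (Rosa): course_id=NULL, no match -> kept with NULL
  - enrollment 4 (Helen): course_id=2 -> matches Algorithms
  - enrollment 5 (Uma): course_id=1 -> matches Biology
  - enrollment 6 (Karen): course_id=4 -> matches Statistics
  - enrollment 7 (Nate): course_id=3 -> matches Discrete Math
  - enrollment 8 (Dave): course_id=3 -> matches Discrete Math
All 8 rows appear; 1 has NULL course.

SQL:
SELECT a.student, b.title AS course
FROM enrollments a
LEFT JOIN courses b ON a.course_id = b.id

Result:
student | course       
--------+--------------
Victor  | Statistics   
Bob     | Biology      
Rosa    | NULL         
Helen   | Algorithms   
Uma     | Biology      
Karen   | Statistics   
Nate    | Discrete Math
Dave    | Discrete Math


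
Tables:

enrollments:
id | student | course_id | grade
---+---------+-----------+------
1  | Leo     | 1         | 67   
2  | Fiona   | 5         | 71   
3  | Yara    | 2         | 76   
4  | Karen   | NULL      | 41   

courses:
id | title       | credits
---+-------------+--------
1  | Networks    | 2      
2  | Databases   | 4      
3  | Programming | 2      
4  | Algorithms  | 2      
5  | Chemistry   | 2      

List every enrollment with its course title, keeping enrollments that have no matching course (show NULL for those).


LEFT JOIN keeps every row from enrollments (the left table); where course_id has no match in courses, the course columns become NULL. Walk through each enrollment:
  - enrollment 1 (Leo): course_id=1 -> matches Networks
  - enrollment 2 (Fiona): course_id=5 -> matches Chemistry
  - enrollment 3 (Yara): course_id=2 -> matches Databases
  - enrollment 4 (Karen): course_id=NULL, no match -> kept with NULL
All 4 rows appear; 1 has NULL course.

SQL:
SELECT a.student, b.title AS course
FROM enrollments a
LEFT JOIN courses b ON a.course_id = b.id

Result:
student | course   
--------+----------
Leo     | Networks 
Fiona   | Chemistry
Yara    | Databases
Karen   | NULL     


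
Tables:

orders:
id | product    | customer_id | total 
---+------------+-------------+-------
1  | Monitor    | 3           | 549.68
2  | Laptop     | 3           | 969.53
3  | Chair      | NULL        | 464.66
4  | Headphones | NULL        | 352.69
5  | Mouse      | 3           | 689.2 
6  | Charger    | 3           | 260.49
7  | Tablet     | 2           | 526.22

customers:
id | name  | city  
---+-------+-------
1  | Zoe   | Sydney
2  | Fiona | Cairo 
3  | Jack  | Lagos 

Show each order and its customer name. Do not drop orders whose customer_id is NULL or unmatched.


LEFT JOIN keeps every row from orders (the left table); where customer_id has no match in customers, the customer columns become NULL. Walk through each order:
  - order 1 (Monitor): customer_id=3 -> matches Jack
  - order 2 (Laptop): customer_id=3 -> matches Jack
  - order 3 (Chair): customer_id=NULL, no match -> kept with NULL
  - order 4 (Headphones): customer_id=NULL, no match -> kept with NULL
  - order 5 (Mouse): customer_id=3 -> matches Jack
  - order 6 (Charger): customer_id=3 -> matches Jack
  - order 7 (Tablet): customer_id=2 -> matches Fiona
All 7 rows appear; 2 have NULL customer.

SQL:
SELECT a.product, b.name AS customer
FROM orders a
LEFT JOIN customers b ON a.customer_id = b.id

Result:
product    | customer
-----------+---------
Monitor    | Jack    
Laptop     | Jack    
Chair      | NULL    
Headphones | NULL    
Mouse      | Jack    
Charger    | Jack    
Tablet     | Fiona   


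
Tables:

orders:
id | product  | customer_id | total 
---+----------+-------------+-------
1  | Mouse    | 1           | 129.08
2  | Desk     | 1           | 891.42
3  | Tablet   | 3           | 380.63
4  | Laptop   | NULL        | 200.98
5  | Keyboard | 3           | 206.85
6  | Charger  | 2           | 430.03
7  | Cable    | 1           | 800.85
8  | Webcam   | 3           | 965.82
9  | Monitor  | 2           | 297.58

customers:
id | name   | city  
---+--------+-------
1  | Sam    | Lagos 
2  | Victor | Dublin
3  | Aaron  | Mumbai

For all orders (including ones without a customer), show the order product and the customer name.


LEFT JOIN keeps every row from orders (the left table); where customer_id has no match in customers, the customer columns become NULL. Walk through each order:
  - order 1 (Mouse): customer_id=1 -> matches Sam
  - order 2 (Desk): customer_id=1 -> matches Sam
  - order 3 (Tablet): customer_id=3 -> matches Aaron
  - order 4 (Laptop): customer_id=NULL, no match -> kept with NULL
  - order 5 (Keyboard): customer_id=3 -> matches Aaron
  - order 6 (Charger): customer_id=2 -> matches Victor
  - order 7 (Cable): customer_id=1 -> matches Sam
  - order 8 (Webcam): customer_id=3 -> matches Aaron
  - order 9 (Monitor): customer_id=2 -> matches Victor
All 9 rows appear; 1 has NULL customer.

SQL:
SELECT a.product, b.name AS customer
FROM orders a
LEFT JOIN customers b ON a.customer_id = b.id

Result:
product  | customer
---------+---------
Mouse    | Sam     
Desk     | Sam     
Tablet   | Aaron   
Laptop   | NULL    
Keyboard | Aaron   
Charger  | Victor  
Cable    | Sam     
Webcam   | Aaron   
Monitor  | Victor  
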